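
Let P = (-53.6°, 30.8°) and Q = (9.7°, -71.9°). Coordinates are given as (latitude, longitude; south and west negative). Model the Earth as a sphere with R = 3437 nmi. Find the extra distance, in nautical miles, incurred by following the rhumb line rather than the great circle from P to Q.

Great circle: cos σ = sin φ₁ sin φ₂ + cos φ₁ cos φ₂ cos Δλ,  σ = 1.8382 rad → d_gc = 6317.8 nmi
Rhumb line: Δψ = +1.2825, q = Δφ/Δψ = 0.8615, d_rh = R√(Δφ²+q²Δλ²) = 6525.7 nmi
Excess = 6525.7 − 6317.8 = 207.9 ≈ 208 nmi

208 nmi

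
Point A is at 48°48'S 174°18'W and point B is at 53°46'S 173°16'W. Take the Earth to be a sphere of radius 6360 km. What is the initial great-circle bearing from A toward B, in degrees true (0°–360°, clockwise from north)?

θ = atan2( sin Δλ·cos φ₂ ,  cos φ₁ sin φ₂ − sin φ₁ cos φ₂ cos Δλ )
  = atan2(+0.0107, -0.0866) = 172.99°

173.0°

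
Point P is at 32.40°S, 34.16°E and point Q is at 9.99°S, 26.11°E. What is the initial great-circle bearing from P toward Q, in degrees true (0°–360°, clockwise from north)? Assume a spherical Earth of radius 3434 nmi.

339.9°

θ = atan2( sin Δλ·cos φ₂ ,  cos φ₁ sin φ₂ − sin φ₁ cos φ₂ cos Δλ )
  = atan2(-0.1379, +0.3760) = 339.86°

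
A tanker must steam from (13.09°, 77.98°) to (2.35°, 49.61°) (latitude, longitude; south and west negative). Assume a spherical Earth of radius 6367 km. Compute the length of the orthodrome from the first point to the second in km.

Haversine: a = sin²(Δφ/2)+cos φ₁ cos φ₂ sin²(Δλ/2) = 0.06720;  σ = 2·atan2(√a,√(1−a))
σ = 30.049° → d = Rσ = 6367·0.52445 = 3339 km

3339 km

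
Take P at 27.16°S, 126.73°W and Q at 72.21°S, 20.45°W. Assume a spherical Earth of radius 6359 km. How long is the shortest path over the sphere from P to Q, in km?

cos σ = sin φ₁ sin φ₂ + cos φ₁ cos φ₂ cos Δλ
      = sin(-27.16°)sin(-72.21°) + cos(-27.16°)cos(-72.21°)cos(106.28°) = 0.3584
σ = 68.995° → d = Rσ = 6359·1.20420 = 7657 km

7657 km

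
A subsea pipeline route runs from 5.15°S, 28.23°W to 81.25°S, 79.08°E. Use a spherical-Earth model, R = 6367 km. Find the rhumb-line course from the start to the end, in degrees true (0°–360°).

Meridional parts: M(φ₁)=-0.0900, M(φ₂)=-2.5704 → ΔM = -2.4804;  Δλ = +1.8729 rad
tan C = Δλ / ΔM = -0.7551 → C = 142.94°

142.9°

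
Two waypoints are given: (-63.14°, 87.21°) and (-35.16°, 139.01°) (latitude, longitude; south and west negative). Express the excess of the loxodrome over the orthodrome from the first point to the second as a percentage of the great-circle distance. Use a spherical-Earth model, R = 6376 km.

2.1%

Great circle: σ = 0.7345 rad → d_gc = Rσ = 4683.2 km
Rhumb: Δφ = +0.4883, Δλ = +0.9041, Δψ = +0.7759, q = Δφ/Δψ = 0.6294 → d_rh = R√(Δφ²+q²Δλ²) = 4780.9 km
Excess = (4780.9 − 4683.2) / 4683.2 = 97.7 / 4683.2 = 2.09% ≈ 2.1%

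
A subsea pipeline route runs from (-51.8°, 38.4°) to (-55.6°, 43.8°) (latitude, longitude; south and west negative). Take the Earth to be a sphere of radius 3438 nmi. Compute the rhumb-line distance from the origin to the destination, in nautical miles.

Δψ = ln[tan(π/4+φ₂/2)/tan(π/4+φ₁/2)] = -0.1121;  Δφ = -0.0663 rad,  Δλ = +0.0942 rad
q = Δφ/Δψ = 0.5915
d = R·√(Δφ² + q²Δλ²) = 3438·0.08664 = 298 nmi

298 nmi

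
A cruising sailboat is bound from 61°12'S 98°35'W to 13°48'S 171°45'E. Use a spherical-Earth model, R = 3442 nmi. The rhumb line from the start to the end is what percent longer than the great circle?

4.9%

Great circle: σ = 1.3574 rad → d_gc = Rσ = 4672.3 nmi
Rhumb: Δφ = +0.8273, Δλ = -1.5650, Δψ = +1.1164, q = Δφ/Δψ = 0.7410 → d_rh = R√(Δφ²+q²Δλ²) = 4903.2 nmi
Excess = (4903.2 − 4672.3) / 4672.3 = 230.9 / 4672.3 = 4.94% ≈ 4.9%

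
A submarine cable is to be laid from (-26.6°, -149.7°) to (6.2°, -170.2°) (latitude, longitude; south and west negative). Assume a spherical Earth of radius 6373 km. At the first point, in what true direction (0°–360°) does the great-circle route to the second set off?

325.9°

N = sin Δλ·cos φ₂ = -0.3482;  D = cos φ₁ sin φ₂ − sin φ₁ cos φ₂ cos Δλ = +0.5135
initial course = atan2(N, D) = 325.86°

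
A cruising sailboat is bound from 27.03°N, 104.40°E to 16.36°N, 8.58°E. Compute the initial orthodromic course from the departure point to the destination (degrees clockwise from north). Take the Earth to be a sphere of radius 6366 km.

N = sin Δλ·cos φ₂ = -0.9546;  D = cos φ₁ sin φ₂ − sin φ₁ cos φ₂ cos Δλ = +0.2951
initial course = atan2(N, D) = 287.18°

287.2°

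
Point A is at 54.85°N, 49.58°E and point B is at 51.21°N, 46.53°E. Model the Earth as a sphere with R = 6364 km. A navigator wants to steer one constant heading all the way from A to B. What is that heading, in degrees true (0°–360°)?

206.7°

Meridional parts: M(φ₁)=+1.1497, M(φ₂)=+1.0440 → ΔM = -0.1057;  Δλ = -0.0532 rad
tan C = Δλ / ΔM = +0.5035 → C = 206.73°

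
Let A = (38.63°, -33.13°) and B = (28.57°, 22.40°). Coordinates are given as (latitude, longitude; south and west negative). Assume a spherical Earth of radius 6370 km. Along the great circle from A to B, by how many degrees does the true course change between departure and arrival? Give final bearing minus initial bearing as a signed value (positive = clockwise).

+32.6°

Initial bearing θ₁ = atan2(sin Δλ cos φ₂, cos φ₁ sin φ₂ − sin φ₁ cos φ₂ cos Δλ) = 85.00°
Final bearing θ₂ = (initial bearing from the destination back to the start) + 180° = 117.61°
Δθ = θ₂ − θ₁ = +32.6°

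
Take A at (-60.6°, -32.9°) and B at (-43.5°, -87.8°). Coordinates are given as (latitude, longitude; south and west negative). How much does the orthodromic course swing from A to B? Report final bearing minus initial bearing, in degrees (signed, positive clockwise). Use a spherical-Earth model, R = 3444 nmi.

+45.0°

Initial bearing θ₁ = atan2(sin Δλ cos φ₂, cos φ₁ sin φ₂ − sin φ₁ cos φ₂ cos Δλ) = 272.46°
Final bearing θ₂ = (initial bearing from the destination back to the start) + 180° = 317.46°
Δθ = θ₂ − θ₁ = +45.0°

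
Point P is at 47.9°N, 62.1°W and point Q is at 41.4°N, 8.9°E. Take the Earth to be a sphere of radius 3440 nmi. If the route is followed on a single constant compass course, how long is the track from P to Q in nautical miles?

Rhumb course C = atan2(Δλ, Δψ) with Δψ = ln[tan(π/4+φ₂/2)/tan(π/4+φ₁/2)] = -0.1597, Δλ = +1.2392 → C = 97.34°
d = R·|Δφ| / |cos C| = 3440·0.11345 / 0.12783 = 3053 nmi

3053 nmi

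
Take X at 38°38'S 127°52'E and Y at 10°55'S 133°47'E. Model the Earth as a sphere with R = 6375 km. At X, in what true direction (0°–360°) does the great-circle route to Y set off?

θ = atan2( sin Δλ·cos φ₂ ,  cos φ₁ sin φ₂ − sin φ₁ cos φ₂ cos Δλ )
  = atan2(+0.1012, +0.4618) = 12.36°

12.4°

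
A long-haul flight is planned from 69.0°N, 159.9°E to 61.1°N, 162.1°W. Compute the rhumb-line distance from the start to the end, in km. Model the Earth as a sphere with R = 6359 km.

1970 km

Rhumb course C = atan2(Δλ, Δψ) with Δψ = ln[tan(π/4+φ₂/2)/tan(π/4+φ₁/2)] = -0.3296, Δλ = +0.6632 → C = 116.42°
d = R·|Δφ| / |cos C| = 6359·0.13788 / 0.44499 = 1970 km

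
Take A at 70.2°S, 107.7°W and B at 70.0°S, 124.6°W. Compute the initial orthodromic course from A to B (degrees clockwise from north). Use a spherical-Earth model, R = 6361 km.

θ = atan2( sin Δλ·cos φ₂ ,  cos φ₁ sin φ₂ − sin φ₁ cos φ₂ cos Δλ )
  = atan2(-0.0994, -0.0104) = 264.02°

264.0°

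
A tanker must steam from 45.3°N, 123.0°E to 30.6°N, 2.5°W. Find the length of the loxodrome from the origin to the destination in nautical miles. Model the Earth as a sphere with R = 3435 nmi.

Δψ = ln[tan(π/4+φ₂/2)/tan(π/4+φ₁/2)] = -0.3274;  Δφ = -0.2566 rad,  Δλ = -2.1904 rad
q = Δφ/Δψ = 0.7837
d = R·√(Δφ² + q²Δλ²) = 3435·1.73573 = 5962 nmi

5962 nmi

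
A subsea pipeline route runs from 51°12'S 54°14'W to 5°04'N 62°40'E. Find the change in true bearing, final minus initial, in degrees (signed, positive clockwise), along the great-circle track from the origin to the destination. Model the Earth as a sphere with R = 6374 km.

At departure: θ₁ = atan2(sin Δλ cos φ₂, cos φ₁ sin φ₂ − sin φ₁ cos φ₂ cos Δλ) = 108.42°
At arrival: θ₂ = atan2(sin Δλ cos φ₁, −cos φ₂ sin φ₁ + sin φ₂ cos φ₁ cos Δλ) = 36.64°
Δθ = θ₂ − θ₁ = -71.8°

-71.8°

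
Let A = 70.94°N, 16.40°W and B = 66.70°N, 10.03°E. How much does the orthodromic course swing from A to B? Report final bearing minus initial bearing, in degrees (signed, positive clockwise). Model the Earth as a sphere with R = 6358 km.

At departure: θ₁ = atan2(sin Δλ cos φ₂, cos φ₁ sin φ₂ − sin φ₁ cos φ₂ cos Δλ) = 101.20°
At arrival: θ₂ = atan2(sin Δλ cos φ₁, −cos φ₂ sin φ₁ + sin φ₂ cos φ₁ cos Δλ) = 125.92°
Δθ = θ₂ − θ₁ = +24.7°

+24.7°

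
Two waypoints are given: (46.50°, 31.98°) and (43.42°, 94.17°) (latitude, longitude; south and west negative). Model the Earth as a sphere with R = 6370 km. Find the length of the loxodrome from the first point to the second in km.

Rhumb course C = atan2(Δλ, Δψ) with Δψ = ln[tan(π/4+φ₂/2)/tan(π/4+φ₁/2)] = -0.0760, Δλ = +1.0854 → C = 94.01°
d = R·|Δφ| / |cos C| = 6370·0.05376 / 0.06985 = 4903 km

4903 km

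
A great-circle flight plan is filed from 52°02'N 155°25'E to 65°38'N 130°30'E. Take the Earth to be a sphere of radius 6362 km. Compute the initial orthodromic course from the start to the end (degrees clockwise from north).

θ = atan2( sin Δλ·cos φ₂ ,  cos φ₁ sin φ₂ − sin φ₁ cos φ₂ cos Δλ )
  = atan2(-0.1738, +0.2654) = 326.78°

326.8°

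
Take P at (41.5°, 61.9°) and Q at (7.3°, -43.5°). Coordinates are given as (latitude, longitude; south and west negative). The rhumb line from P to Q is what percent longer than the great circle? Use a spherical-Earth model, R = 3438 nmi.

Great circle: σ = 1.6841 rad → d_gc = Rσ = 5790.0 nmi
Rhumb: Δφ = -0.5969, Δλ = -1.8396, Δψ = -0.6697, q = Δφ/Δψ = 0.8913 → d_rh = R√(Δφ²+q²Δλ²) = 5998.8 nmi
Excess = (5998.8 − 5790.0) / 5790.0 = 208.8 / 5790.0 = 3.61% ≈ 3.6%

3.6%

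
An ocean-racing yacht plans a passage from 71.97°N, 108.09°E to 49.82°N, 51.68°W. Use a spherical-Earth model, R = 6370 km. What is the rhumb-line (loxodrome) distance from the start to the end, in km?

Rhumb course C = atan2(Δλ, Δψ) with Δψ = ln[tan(π/4+φ₂/2)/tan(π/4+φ₁/2)] = -0.8352, Δλ = -2.7885 → C = 253.33°
d = R·|Δφ| / |cos C| = 6370·0.38659 / 0.28693 = 8582 km

8582 km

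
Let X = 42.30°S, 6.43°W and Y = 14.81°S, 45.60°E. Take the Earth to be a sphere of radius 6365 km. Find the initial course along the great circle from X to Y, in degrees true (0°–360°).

74.5°

N = sin Δλ·cos φ₂ = +0.7621;  D = cos φ₁ sin φ₂ − sin φ₁ cos φ₂ cos Δλ = +0.2113
initial course = atan2(N, D) = 74.51°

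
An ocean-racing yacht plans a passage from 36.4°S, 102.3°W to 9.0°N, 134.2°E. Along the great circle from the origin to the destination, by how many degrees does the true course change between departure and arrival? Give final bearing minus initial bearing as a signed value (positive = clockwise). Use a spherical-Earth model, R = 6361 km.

+51.1°

At departure: θ₁ = atan2(sin Δλ cos φ₂, cos φ₁ sin φ₂ − sin φ₁ cos φ₂ cos Δλ) = 256.51°
At arrival: θ₂ = atan2(sin Δλ cos φ₁, −cos φ₂ sin φ₁ + sin φ₂ cos φ₁ cos Δλ) = 307.59°
Δθ = θ₂ − θ₁ = +51.1°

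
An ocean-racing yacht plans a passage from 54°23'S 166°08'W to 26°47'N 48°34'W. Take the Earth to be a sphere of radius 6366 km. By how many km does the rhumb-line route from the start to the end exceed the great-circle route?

Great circle: cos σ = sin φ₁ sin φ₂ + cos φ₁ cos φ₂ cos Δλ,  σ = 2.2230 rad → d_gc = 14151.4 km
Rhumb line: Δψ = +1.6211, q = Δφ/Δψ = 0.8739, d_rh = R√(Δφ²+q²Δλ²) = 14547.6 km
Excess = 14547.6 − 14151.4 = 396.2 ≈ 396 km

396 km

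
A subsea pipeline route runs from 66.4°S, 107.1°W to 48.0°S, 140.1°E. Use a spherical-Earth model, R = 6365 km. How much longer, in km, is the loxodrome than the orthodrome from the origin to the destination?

Great circle: cos σ = sin φ₁ sin φ₂ + cos φ₁ cos φ₂ cos Δλ,  σ = 0.9555 rad → d_gc = 6081.9 km
Rhumb line: Δψ = +0.6084, q = Δφ/Δψ = 0.5279, d_rh = R√(Δφ²+q²Δλ²) = 6923.2 km
Excess = 6923.2 − 6081.9 = 841.3 ≈ 841 km

841 km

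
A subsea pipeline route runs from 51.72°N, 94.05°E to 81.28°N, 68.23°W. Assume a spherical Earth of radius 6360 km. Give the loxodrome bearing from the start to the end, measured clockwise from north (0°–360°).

298.2°

Δψ = ln[tan(π/4+φ₂/2)/tan(π/4+φ₁/2)] = +1.5156
Δλ = -2.8323 rad (taken the short way round)
course = atan2(Δλ, Δψ) = 298.15°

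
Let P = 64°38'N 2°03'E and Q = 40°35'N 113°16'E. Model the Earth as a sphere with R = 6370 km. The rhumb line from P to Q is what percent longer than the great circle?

12.3%

Great circle: σ = 1.0814 rad → d_gc = Rσ = 6888.6 km
Rhumb: Δφ = -0.4198, Δλ = +1.9411, Δψ = -0.7152, q = Δφ/Δψ = 0.5869 → d_rh = R√(Δφ²+q²Δλ²) = 7734.2 km
Excess = (7734.2 − 6888.6) / 6888.6 = 845.6 / 6888.6 = 12.28% ≈ 12.3%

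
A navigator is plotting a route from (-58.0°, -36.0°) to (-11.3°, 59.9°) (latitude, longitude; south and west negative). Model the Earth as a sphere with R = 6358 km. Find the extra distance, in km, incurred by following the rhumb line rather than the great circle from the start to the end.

479 km

Great circle: cos σ = sin φ₁ sin φ₂ + cos φ₁ cos φ₂ cos Δλ,  σ = 1.4578 rad → d_gc = 9268.7 km
Rhumb line: Δψ = +1.0506, q = Δφ/Δψ = 0.7758, d_rh = R√(Δφ²+q²Δλ²) = 9747.4 km
Excess = 9747.4 − 9268.7 = 478.7 ≈ 479 km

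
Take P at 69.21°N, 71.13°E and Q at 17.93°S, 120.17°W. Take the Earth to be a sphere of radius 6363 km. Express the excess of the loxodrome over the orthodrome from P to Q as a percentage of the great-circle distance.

Great circle: σ = 2.2382 rad → d_gc = Rσ = 14241.8 km
Rhumb: Δφ = -1.5209, Δλ = +2.9444, Δψ = -2.0140, q = Δφ/Δψ = 0.7551 → d_rh = R√(Δφ²+q²Δλ²) = 17140.8 km
Excess = (17140.8 − 14241.8) / 14241.8 = 2899.0 / 14241.8 = 20.36% ≈ 20.4%

20.4%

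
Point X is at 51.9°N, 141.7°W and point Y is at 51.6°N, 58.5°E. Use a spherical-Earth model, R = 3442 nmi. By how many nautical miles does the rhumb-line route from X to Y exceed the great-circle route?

Great circle: cos σ = sin φ₁ sin φ₂ + cos φ₁ cos φ₂ cos Δλ,  σ = 1.3109 rad → d_gc = 4512.0 nmi
Rhumb line: Δψ = -0.0085, q = Δφ/Δψ = 0.6191, d_rh = R√(Δφ²+q²Δλ²) = 5943.2 nmi
Excess = 5943.2 − 4512.0 = 1431.2 ≈ 1431 nmi

1431 nmi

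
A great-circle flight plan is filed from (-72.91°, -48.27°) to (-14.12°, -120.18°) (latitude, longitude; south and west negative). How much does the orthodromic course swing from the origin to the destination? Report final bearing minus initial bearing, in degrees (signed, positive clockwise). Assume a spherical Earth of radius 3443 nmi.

+59.6°

Initial bearing θ₁ = atan2(sin Δλ cos φ₂, cos φ₁ sin φ₂ − sin φ₁ cos φ₂ cos Δλ) = 283.20°
Final bearing θ₂ = (initial bearing from the destination back to the start) + 180° = 342.84°
Δθ = θ₂ − θ₁ = +59.6°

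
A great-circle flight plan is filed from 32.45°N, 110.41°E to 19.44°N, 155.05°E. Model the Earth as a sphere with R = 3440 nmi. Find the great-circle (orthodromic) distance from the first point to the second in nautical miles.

Haversine: a = sin²(Δφ/2)+cos φ₁ cos φ₂ sin²(Δλ/2) = 0.12761;  σ = 2·atan2(√a,√(1−a))
σ = 41.859° → d = Rσ = 3440·0.73058 = 2513 nmi

2513 nmi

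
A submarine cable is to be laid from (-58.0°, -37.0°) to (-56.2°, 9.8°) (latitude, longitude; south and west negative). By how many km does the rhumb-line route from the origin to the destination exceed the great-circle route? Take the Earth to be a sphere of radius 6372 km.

56 km

Great circle: cos σ = sin φ₁ sin φ₂ + cos φ₁ cos φ₂ cos Δλ,  σ = 0.4358 rad → d_gc = 2777.2 km
Rhumb line: Δψ = +0.0579, q = Δφ/Δψ = 0.5430, d_rh = R√(Δφ²+q²Δλ²) = 2833.5 km
Excess = 2833.5 − 2777.2 = 56.3 ≈ 56 km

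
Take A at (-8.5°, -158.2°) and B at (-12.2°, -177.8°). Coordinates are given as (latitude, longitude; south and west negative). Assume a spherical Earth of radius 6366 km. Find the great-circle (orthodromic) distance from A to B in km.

Haversine: a = sin²(Δφ/2)+cos φ₁ cos φ₂ sin²(Δλ/2) = 0.02905;  σ = 2·atan2(√a,√(1−a))
σ = 19.626° → d = Rσ = 6366·0.34254 = 2181 km

2181 km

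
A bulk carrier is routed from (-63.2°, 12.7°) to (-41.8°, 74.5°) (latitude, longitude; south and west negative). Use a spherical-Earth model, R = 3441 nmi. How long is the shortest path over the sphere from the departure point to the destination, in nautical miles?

2467 nmi

Haversine: a = sin²(Δφ/2)+cos φ₁ cos φ₂ sin²(Δλ/2) = 0.12311;  σ = 2·atan2(√a,√(1−a))
σ = 41.082° → d = Rσ = 3441·0.71702 = 2467 nmi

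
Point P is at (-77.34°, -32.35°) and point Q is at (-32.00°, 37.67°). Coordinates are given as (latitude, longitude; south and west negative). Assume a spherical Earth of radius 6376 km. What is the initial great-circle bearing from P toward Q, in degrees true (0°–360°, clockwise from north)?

θ = atan2( sin Δλ·cos φ₂ ,  cos φ₁ sin φ₂ − sin φ₁ cos φ₂ cos Δλ )
  = atan2(+0.7970, +0.1666) = 78.19°

78.2°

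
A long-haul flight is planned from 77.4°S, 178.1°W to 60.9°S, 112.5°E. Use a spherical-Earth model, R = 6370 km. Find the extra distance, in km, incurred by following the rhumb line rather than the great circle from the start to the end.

Great circle: cos σ = sin φ₁ sin φ₂ + cos φ₁ cos φ₂ cos Δλ,  σ = 0.4733 rad → d_gc = 3015.1 km
Rhumb line: Δψ = +0.8548, q = Δφ/Δψ = 0.3369, d_rh = R√(Δφ²+q²Δλ²) = 3181.4 km
Excess = 3181.4 − 3015.1 = 166.3 ≈ 166 km

166 km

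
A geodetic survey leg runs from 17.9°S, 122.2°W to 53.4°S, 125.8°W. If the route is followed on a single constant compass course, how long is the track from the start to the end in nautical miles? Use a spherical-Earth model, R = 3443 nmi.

2140 nmi

Rhumb course C = atan2(Δλ, Δψ) with Δψ = ln[tan(π/4+φ₂/2)/tan(π/4+φ₁/2)] = -0.7889, Δλ = -0.0628 → C = 184.55°
d = R·|Δφ| / |cos C| = 3443·0.61959 / 0.99684 = 2140 nmi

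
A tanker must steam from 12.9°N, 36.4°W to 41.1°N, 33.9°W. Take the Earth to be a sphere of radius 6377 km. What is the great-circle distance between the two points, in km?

3148 km

cos σ = sin φ₁ sin φ₂ + cos φ₁ cos φ₂ cos Δλ
      = sin(12.90°)sin(41.10°) + cos(12.90°)cos(41.10°)cos(2.50°) = 0.8806
σ = 28.285° → d = Rσ = 6377·0.49366 = 3148 km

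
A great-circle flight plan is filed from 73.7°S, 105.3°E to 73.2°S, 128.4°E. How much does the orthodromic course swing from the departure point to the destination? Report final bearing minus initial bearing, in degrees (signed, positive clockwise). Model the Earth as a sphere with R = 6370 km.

At departure: θ₁ = atan2(sin Δλ cos φ₂, cos φ₁ sin φ₂ − sin φ₁ cos φ₂ cos Δλ) = 96.80°
At arrival: θ₂ = atan2(sin Δλ cos φ₁, −cos φ₂ sin φ₁ + sin φ₂ cos φ₁ cos Δλ) = 74.63°
Δθ = θ₂ − θ₁ = -22.2°

-22.2°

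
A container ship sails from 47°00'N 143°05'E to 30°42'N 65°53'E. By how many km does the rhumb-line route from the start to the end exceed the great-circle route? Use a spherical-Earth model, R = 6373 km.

Great circle: cos σ = sin φ₁ sin φ₂ + cos φ₁ cos φ₂ cos Δλ,  σ = 1.0434 rad → d_gc = 6649.4 km
Rhumb line: Δψ = -0.3682, q = Δφ/Δψ = 0.7727, d_rh = R√(Δφ²+q²Δλ²) = 6878.5 km
Excess = 6878.5 − 6649.4 = 229.1 ≈ 229 km

229 km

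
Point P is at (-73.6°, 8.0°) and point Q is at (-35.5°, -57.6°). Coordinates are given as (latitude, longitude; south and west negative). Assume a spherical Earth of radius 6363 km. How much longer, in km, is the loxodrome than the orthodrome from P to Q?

Great circle: cos σ = sin φ₁ sin φ₂ + cos φ₁ cos φ₂ cos Δλ,  σ = 0.8605 rad → d_gc = 5475.6 km
Rhumb line: Δψ = +1.2737, q = Δφ/Δψ = 0.5221, d_rh = R√(Δφ²+q²Δλ²) = 5689.4 km
Excess = 5689.4 − 5475.6 = 213.8 ≈ 214 km

214 km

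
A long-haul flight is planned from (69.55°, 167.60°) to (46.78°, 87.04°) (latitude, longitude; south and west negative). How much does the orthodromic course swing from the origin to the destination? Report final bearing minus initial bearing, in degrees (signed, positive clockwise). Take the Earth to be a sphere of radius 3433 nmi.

-72.6°

At departure: θ₁ = atan2(sin Δλ cos φ₂, cos φ₁ sin φ₂ − sin φ₁ cos φ₂ cos Δλ) = 282.47°
At arrival: θ₂ = atan2(sin Δλ cos φ₁, −cos φ₂ sin φ₁ + sin φ₂ cos φ₁ cos Δλ) = 209.88°
Δθ = θ₂ − θ₁ = -72.6°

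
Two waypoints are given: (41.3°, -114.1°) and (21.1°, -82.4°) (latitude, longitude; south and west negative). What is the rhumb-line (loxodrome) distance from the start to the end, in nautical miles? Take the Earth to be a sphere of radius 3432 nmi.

2014 nmi

Rhumb course C = atan2(Δλ, Δψ) with Δψ = ln[tan(π/4+φ₂/2)/tan(π/4+φ₁/2)] = -0.4159, Δλ = +0.5533 → C = 126.93°
d = R·|Δφ| / |cos C| = 3432·0.35256 / 0.60091 = 2014 nmi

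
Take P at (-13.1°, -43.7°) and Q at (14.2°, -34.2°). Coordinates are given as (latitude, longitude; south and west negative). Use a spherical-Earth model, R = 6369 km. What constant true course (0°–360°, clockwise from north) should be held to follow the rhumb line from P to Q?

Meridional parts: M(φ₁)=-0.2307, M(φ₂)=+0.2504 → ΔM = +0.4811;  Δλ = +0.1658 rad
tan C = Δλ / ΔM = +0.3447 → C = 19.02°

19.0°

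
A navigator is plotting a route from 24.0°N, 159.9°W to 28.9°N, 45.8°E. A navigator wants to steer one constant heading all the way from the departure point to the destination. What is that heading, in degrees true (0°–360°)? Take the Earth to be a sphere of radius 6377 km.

272.0°

Meridional parts: M(φ₁)=+0.4317, M(φ₂)=+0.5273 → ΔM = +0.0956;  Δλ = -2.6930 rad
tan C = Δλ / ΔM = -28.1807 → C = 272.03°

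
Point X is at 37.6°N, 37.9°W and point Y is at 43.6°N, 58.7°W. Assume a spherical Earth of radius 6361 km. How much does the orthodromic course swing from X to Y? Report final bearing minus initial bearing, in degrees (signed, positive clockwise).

-13.6°

Initial bearing θ₁ = atan2(sin Δλ cos φ₂, cos φ₁ sin φ₂ − sin φ₁ cos φ₂ cos Δλ) = 297.40°
Final bearing θ₂ = (initial bearing from the destination back to the start) + 180° = 283.76°
Δθ = θ₂ − θ₁ = -13.6°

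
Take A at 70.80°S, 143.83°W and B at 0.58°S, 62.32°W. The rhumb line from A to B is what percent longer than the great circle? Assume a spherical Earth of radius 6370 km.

Great circle: σ = 1.5127 rad → d_gc = Rσ = 9635.6 km
Rhumb: Δφ = +1.2256, Δλ = +1.4226, Δψ = +1.7669, q = Δφ/Δψ = 0.6936 → d_rh = R√(Δφ²+q²Δλ²) = 10022.8 km
Excess = (10022.8 − 9635.6) / 9635.6 = 387.2 / 9635.6 = 4.02% ≈ 4.0%

4.0%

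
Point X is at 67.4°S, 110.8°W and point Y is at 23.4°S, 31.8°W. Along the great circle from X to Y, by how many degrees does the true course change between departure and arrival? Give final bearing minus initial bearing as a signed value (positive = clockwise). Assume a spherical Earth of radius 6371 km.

-64.7°

At departure: θ₁ = atan2(sin Δλ cos φ₂, cos φ₁ sin φ₂ − sin φ₁ cos φ₂ cos Δλ) = 89.42°
At arrival: θ₂ = atan2(sin Δλ cos φ₁, −cos φ₂ sin φ₁ + sin φ₂ cos φ₁ cos Δλ) = 24.75°
Δθ = θ₂ − θ₁ = -64.7°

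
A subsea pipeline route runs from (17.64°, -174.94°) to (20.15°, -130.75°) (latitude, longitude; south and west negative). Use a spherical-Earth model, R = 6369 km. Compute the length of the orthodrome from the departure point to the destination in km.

4643 km

Haversine: a = sin²(Δφ/2)+cos φ₁ cos φ₂ sin²(Δλ/2) = 0.12706;  σ = 2·atan2(√a,√(1−a))
σ = 41.765° → d = Rσ = 6369·0.72894 = 4643 km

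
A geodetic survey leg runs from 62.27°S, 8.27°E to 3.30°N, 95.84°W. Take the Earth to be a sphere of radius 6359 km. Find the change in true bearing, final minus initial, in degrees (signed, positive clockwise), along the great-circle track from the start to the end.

At departure: θ₁ = atan2(sin Δλ cos φ₂, cos φ₁ sin φ₂ − sin φ₁ cos φ₂ cos Δλ) = 258.97°
At arrival: θ₂ = atan2(sin Δλ cos φ₁, −cos φ₂ sin φ₁ + sin φ₂ cos φ₁ cos Δλ) = 332.78°
Δθ = θ₂ − θ₁ = +73.8°

+73.8°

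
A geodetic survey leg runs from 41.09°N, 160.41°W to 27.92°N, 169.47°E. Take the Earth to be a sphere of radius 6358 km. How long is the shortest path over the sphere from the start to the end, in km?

3096 km

cos σ = sin φ₁ sin φ₂ + cos φ₁ cos φ₂ cos Δλ
      = sin(41.09°)sin(27.92°) + cos(41.09°)cos(27.92°)cos(-30.12°) = 0.8838
σ = 27.898° → d = Rσ = 6358·0.48692 = 3096 km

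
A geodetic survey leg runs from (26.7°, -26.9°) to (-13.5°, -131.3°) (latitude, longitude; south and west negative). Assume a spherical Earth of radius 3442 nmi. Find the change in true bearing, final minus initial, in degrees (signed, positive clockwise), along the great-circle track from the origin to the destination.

-17.9°

At departure: θ₁ = atan2(sin Δλ cos φ₂, cos φ₁ sin φ₂ − sin φ₁ cos φ₂ cos Δλ) = 263.95°
At arrival: θ₂ = atan2(sin Δλ cos φ₁, −cos φ₂ sin φ₁ + sin φ₂ cos φ₁ cos Δλ) = 246.01°
Δθ = θ₂ − θ₁ = -17.9°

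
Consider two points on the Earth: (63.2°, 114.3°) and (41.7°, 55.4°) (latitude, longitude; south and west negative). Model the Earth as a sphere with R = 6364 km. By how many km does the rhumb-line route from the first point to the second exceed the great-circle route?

131 km

Great circle: cos σ = sin φ₁ sin φ₂ + cos φ₁ cos φ₂ cos Δλ,  σ = 0.6956 rad → d_gc = 4426.9 km
Rhumb line: Δψ = -0.6324, q = Δφ/Δψ = 0.5934, d_rh = R√(Δφ²+q²Δλ²) = 4557.8 km
Excess = 4557.8 − 4426.9 = 130.9 ≈ 131 km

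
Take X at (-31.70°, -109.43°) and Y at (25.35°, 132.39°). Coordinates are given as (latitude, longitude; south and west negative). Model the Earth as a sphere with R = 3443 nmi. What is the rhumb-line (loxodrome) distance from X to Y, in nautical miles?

Rhumb course C = atan2(Δλ, Δψ) with Δψ = ln[tan(π/4+φ₂/2)/tan(π/4+φ₁/2)] = +1.0415, Δλ = -2.0626 → C = 296.79°
d = R·|Δφ| / |cos C| = 3443·0.99571 / 0.45073 = 7606 nmi

7606 nmi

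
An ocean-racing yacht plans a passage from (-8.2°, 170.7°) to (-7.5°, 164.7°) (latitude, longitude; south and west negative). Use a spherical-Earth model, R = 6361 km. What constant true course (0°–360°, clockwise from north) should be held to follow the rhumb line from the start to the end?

Meridional parts: M(φ₁)=-0.1436, M(φ₂)=-0.1313 → ΔM = +0.0123;  Δλ = -0.1047 rad
tan C = Δλ / ΔM = -8.4911 → C = 276.72°

276.7°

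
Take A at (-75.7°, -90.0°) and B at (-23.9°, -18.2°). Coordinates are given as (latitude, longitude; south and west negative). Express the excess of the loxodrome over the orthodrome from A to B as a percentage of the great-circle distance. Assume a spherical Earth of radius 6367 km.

4.3%

Great circle: σ = 1.0893 rad → d_gc = Rσ = 6935.5 km
Rhumb: Δφ = +0.9041, Δλ = +1.2531, Δψ = +1.6461, q = Δφ/Δψ = 0.5492 → d_rh = R√(Δφ²+q²Δλ²) = 7234.5 km
Excess = (7234.5 − 6935.5) / 6935.5 = 299.0 / 6935.5 = 4.31% ≈ 4.3%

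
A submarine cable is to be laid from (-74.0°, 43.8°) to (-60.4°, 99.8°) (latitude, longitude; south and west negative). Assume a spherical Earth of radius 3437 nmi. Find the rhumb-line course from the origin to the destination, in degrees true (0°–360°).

57.1°

Δψ = ln[tan(π/4+φ₂/2)/tan(π/4+φ₁/2)] = +0.6313
Δλ = +0.9774 rad (taken the short way round)
course = atan2(Δλ, Δψ) = 57.14°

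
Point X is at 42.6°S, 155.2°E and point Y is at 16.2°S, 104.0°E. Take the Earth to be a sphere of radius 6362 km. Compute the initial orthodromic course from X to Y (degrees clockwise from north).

θ = atan2( sin Δλ·cos φ₂ ,  cos φ₁ sin φ₂ − sin φ₁ cos φ₂ cos Δλ )
  = atan2(-0.7484, +0.2019) = 285.10°

285.1°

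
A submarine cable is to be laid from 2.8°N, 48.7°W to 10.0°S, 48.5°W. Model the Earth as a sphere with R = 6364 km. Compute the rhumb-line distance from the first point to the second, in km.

Δψ = ln[tan(π/4+φ₂/2)/tan(π/4+φ₁/2)] = -0.2243;  Δφ = -0.2234 rad,  Δλ = +0.0035 rad
q = Δφ/Δψ = 0.9959
d = R·√(Δφ² + q²Δλ²) = 6364·0.22343 = 1422 km

1422 km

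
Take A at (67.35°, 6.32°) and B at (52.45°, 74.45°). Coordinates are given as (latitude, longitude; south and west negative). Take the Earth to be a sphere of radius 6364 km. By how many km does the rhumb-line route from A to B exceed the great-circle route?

Great circle: cos σ = sin φ₁ sin φ₂ + cos φ₁ cos φ₂ cos Δλ,  σ = 0.6110 rad → d_gc = 3888.1 km
Rhumb line: Δψ = -0.5291, q = Δφ/Δψ = 0.4915, d_rh = R√(Δφ²+q²Δλ²) = 4071.1 km
Excess = 4071.1 − 3888.1 = 183.0 ≈ 183 km

183 km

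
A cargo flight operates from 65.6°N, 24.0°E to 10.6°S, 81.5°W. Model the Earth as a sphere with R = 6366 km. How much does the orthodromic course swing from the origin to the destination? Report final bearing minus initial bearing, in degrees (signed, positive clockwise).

-75.3°

Initial bearing θ₁ = atan2(sin Δλ cos φ₂, cos φ₁ sin φ₂ − sin φ₁ cos φ₂ cos Δλ) = 279.78°
Final bearing θ₂ = (initial bearing from the destination back to the start) + 180° = 204.47°
Δθ = θ₂ − θ₁ = -75.3°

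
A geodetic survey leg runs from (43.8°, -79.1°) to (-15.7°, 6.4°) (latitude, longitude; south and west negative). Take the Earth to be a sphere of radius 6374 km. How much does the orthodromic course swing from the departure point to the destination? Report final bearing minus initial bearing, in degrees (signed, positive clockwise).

At departure: θ₁ = atan2(sin Δλ cos φ₂, cos φ₁ sin φ₂ − sin φ₁ cos φ₂ cos Δλ) = 104.47°
At arrival: θ₂ = atan2(sin Δλ cos φ₁, −cos φ₂ sin φ₁ + sin φ₂ cos φ₁ cos Δλ) = 133.45°
Δθ = θ₂ − θ₁ = +29.0°

+29.0°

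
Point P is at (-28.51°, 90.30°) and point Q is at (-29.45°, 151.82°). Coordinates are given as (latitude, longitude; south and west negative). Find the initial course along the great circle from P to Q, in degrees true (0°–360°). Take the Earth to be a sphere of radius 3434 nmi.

θ = atan2( sin Δλ·cos φ₂ ,  cos φ₁ sin φ₂ − sin φ₁ cos φ₂ cos Δλ )
  = atan2(+0.7654, -0.2338) = 106.99°

107.0°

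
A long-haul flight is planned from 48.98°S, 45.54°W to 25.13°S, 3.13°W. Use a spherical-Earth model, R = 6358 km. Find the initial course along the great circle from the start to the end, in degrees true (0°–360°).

θ = atan2( sin Δλ·cos φ₂ ,  cos φ₁ sin φ₂ − sin φ₁ cos φ₂ cos Δλ )
  = atan2(+0.6106, +0.2256) = 69.72°

69.7°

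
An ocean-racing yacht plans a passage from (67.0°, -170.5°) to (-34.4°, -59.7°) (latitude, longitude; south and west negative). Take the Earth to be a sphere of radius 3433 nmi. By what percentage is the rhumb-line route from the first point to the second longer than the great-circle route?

Great circle: σ = 2.2582 rad → d_gc = Rσ = 7752.4 nmi
Rhumb: Δφ = -1.7698, Δλ = +1.9338, Δψ = -2.2324, q = Δφ/Δψ = 0.7928 → d_rh = R√(Δφ²+q²Δλ²) = 8038.1 nmi
Excess = (8038.1 − 7752.4) / 7752.4 = 285.7 / 7752.4 = 3.69% ≈ 3.7%

3.7%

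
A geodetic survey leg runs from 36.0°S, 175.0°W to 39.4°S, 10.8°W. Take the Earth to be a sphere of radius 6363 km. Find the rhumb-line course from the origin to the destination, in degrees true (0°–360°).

Δψ = ln[tan(π/4+φ₂/2)/tan(π/4+φ₁/2)] = -0.0750
Δλ = +2.8658 rad (taken the short way round)
course = atan2(Δλ, Δψ) = 91.50°

91.5°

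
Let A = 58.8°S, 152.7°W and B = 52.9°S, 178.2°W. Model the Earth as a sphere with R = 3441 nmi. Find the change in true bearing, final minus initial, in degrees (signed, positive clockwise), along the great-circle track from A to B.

+21.2°

At departure: θ₁ = atan2(sin Δλ cos φ₂, cos φ₁ sin φ₂ − sin φ₁ cos φ₂ cos Δλ) = 281.44°
At arrival: θ₂ = atan2(sin Δλ cos φ₁, −cos φ₂ sin φ₁ + sin φ₂ cos φ₁ cos Δλ) = 302.68°
Δθ = θ₂ − θ₁ = +21.2°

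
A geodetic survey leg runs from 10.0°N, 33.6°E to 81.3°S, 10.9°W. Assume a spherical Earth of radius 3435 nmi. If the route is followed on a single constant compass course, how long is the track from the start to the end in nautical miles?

Rhumb course C = atan2(Δλ, Δψ) with Δψ = ln[tan(π/4+φ₂/2)/tan(π/4+φ₁/2)] = -2.7516, Δλ = -0.7767 → C = 195.76°
d = R·|Δφ| / |cos C| = 3435·1.59349 / 0.96240 = 5687 nmi

5687 nmi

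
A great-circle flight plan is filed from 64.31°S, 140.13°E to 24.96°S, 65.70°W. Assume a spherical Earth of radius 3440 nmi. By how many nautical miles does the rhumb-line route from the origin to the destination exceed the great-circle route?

1306 nmi

Great circle: cos σ = sin φ₁ sin φ₂ + cos φ₁ cos φ₂ cos Δλ,  σ = 1.5443 rad → d_gc = 5312.3 nmi
Rhumb line: Δψ = +1.0282, q = Δφ/Δψ = 0.6679, d_rh = R√(Δφ²+q²Δλ²) = 6618.7 nmi
Excess = 6618.7 − 5312.3 = 1306.4 ≈ 1306 nmi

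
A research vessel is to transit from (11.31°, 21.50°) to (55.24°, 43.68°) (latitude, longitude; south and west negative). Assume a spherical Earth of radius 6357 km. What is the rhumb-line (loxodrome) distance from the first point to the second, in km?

5253 km

Δψ = ln[tan(π/4+φ₂/2)/tan(π/4+φ₁/2)] = +0.9629;  Δφ = +0.7667 rad,  Δλ = +0.3871 rad
q = Δφ/Δψ = 0.7963
d = R·√(Δφ² + q²Δλ²) = 6357·0.82637 = 5253 km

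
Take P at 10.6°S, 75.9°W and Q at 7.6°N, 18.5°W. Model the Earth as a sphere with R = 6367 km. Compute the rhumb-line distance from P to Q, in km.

6664 km

Rhumb course C = atan2(Δλ, Δψ) with Δψ = ln[tan(π/4+φ₂/2)/tan(π/4+φ₁/2)] = +0.3191, Δλ = +1.0018 → C = 72.33°
d = R·|Δφ| / |cos C| = 6367·0.31765 / 0.30350 = 6664 km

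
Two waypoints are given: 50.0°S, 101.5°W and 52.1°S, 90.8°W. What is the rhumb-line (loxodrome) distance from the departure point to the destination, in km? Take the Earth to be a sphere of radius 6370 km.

Δψ = ln[tan(π/4+φ₂/2)/tan(π/4+φ₁/2)] = -0.0583;  Δφ = -0.0367 rad,  Δλ = +0.1868 rad
q = Δφ/Δψ = 0.6285
d = R·√(Δφ² + q²Δλ²) = 6370·0.12296 = 783 km

783 km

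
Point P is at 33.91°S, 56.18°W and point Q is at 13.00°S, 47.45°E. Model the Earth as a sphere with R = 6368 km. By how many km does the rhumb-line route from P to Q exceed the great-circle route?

322 km

Great circle: cos σ = sin φ₁ sin φ₂ + cos φ₁ cos φ₂ cos Δλ,  σ = 1.6359 rad → d_gc = 10417.4 km
Rhumb line: Δψ = +0.4009, q = Δφ/Δψ = 0.9103, d_rh = R√(Δφ²+q²Δλ²) = 10739.3 km
Excess = 10739.3 − 10417.4 = 321.9 ≈ 322 km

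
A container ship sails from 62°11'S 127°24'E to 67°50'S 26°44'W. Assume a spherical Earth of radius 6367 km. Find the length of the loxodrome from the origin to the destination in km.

7234 km

Rhumb course C = atan2(Δλ, Δψ) with Δψ = ln[tan(π/4+φ₂/2)/tan(π/4+φ₁/2)] = -0.2344, Δλ = -2.6901 → C = 265.02°
d = R·|Δφ| / |cos C| = 6367·0.09861 / 0.08680 = 7234 km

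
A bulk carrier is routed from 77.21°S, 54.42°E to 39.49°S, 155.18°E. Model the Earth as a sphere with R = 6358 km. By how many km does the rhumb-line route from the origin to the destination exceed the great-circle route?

626 km

Great circle: cos σ = sin φ₁ sin φ₂ + cos φ₁ cos φ₂ cos Δλ,  σ = 0.9419 rad → d_gc = 5988.5 km
Rhumb line: Δψ = +1.4372, q = Δφ/Δψ = 0.4581, d_rh = R√(Δφ²+q²Δλ²) = 6614.5 km
Excess = 6614.5 − 5988.5 = 626.0 ≈ 626 km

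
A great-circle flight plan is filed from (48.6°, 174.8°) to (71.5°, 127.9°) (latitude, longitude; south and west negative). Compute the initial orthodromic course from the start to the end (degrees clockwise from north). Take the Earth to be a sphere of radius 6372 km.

333.5°

θ = atan2( sin Δλ·cos φ₂ ,  cos φ₁ sin φ₂ − sin φ₁ cos φ₂ cos Δλ )
  = atan2(-0.2317, +0.4645) = 333.49°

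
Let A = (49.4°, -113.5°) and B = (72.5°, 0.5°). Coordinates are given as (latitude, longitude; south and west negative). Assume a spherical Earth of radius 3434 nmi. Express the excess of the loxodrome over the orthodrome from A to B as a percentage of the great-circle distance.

14.9%

Great circle: σ = 0.8704 rad → d_gc = Rσ = 2988.9 nmi
Rhumb: Δφ = +0.4032, Δλ = +1.9897, Δψ = +0.8769, q = Δφ/Δψ = 0.4598 → d_rh = R√(Δφ²+q²Δλ²) = 3433.1 nmi
Excess = (3433.1 − 2988.9) / 2988.9 = 444.2 / 2988.9 = 14.86% ≈ 14.9%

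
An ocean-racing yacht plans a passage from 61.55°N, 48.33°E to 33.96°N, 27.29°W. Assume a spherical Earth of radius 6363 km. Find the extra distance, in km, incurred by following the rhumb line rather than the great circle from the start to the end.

270 km

Great circle: cos σ = sin φ₁ sin φ₂ + cos φ₁ cos φ₂ cos Δλ,  σ = 0.9406 rad → d_gc = 5985.2 km
Rhumb line: Δψ = -0.7416, q = Δφ/Δψ = 0.6494, d_rh = R√(Δφ²+q²Δλ²) = 6255.1 km
Excess = 6255.1 − 5985.2 = 269.9 ≈ 270 km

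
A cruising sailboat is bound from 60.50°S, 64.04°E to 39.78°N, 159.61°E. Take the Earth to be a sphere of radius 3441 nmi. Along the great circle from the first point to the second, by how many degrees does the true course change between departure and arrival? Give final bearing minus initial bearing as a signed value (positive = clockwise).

Initial bearing θ₁ = atan2(sin Δλ cos φ₂, cos φ₁ sin φ₂ − sin φ₁ cos φ₂ cos Δλ) = 71.89°
Final bearing θ₂ = (initial bearing from the destination back to the start) + 180° = 37.52°
Δθ = θ₂ − θ₁ = -34.4°

-34.4°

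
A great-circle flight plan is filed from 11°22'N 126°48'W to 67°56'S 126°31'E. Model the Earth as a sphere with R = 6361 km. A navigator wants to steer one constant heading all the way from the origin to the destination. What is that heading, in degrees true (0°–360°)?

225.4°

Meridional parts: M(φ₁)=+0.1997, M(φ₂)=-1.6348 → ΔM = -1.8345;  Δλ = -1.8620 rad
tan C = Δλ / ΔM = +1.0150 → C = 225.43°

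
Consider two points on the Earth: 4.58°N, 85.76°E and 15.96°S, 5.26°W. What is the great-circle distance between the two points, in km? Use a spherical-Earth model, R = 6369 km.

cos σ = sin φ₁ sin φ₂ + cos φ₁ cos φ₂ cos Δλ
      = sin(4.58°)sin(-15.96°) + cos(4.58°)cos(-15.96°)cos(-91.02°) = -0.0390
σ = 92.236° → d = Rσ = 6369·1.60982 = 10253 km

10253 km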